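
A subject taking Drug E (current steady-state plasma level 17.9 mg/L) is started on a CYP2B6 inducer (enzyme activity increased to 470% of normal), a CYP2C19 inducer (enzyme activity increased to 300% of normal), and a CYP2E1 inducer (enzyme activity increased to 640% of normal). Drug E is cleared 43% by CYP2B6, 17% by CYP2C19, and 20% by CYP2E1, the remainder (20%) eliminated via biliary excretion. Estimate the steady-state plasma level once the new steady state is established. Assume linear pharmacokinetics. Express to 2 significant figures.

The CYP2B6 pathway (43% of clearance) increases to 4.7× activity: 0.43 × 4.7 = 2.021.
The CYP2C19 pathway (17% of clearance) increases to 3× activity: 0.17 × 3 = 0.51.
The CYP2E1 pathway (20% of clearance) is boosted to 6.4× activity: 0.2 × 6.4 = 1.28.
The remaining 20% of clearance is unaffected.
New clearance relative to baseline: 2.021 + 0.51 + 1.28 + 0.2 = 4.011.
Steady-state plasma level ∝ 1/CL: new value = 17.9 / 4.011 = 4.5 mg/L.

4.5 mg/L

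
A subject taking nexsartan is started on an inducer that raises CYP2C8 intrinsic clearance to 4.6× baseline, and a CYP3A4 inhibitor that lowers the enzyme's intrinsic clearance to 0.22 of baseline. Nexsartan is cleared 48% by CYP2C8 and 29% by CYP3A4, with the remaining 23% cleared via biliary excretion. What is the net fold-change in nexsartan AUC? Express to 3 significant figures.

0.400

The CYP2C8 pathway (48% of clearance) rises to 4.6× activity: 0.48 × 4.6 = 2.208.
The CYP3A4 pathway (29% of clearance) is reduced to 0.22× activity: 0.29 × 0.22 = 0.0638.
Non-CYP routes (23%) are unchanged.
New clearance relative to baseline: 2.208 + 0.0638 + 0.23 = 2.5018.
Because AUC varies inversely with clearance, the combined effect is 1 / 2.5018 = 0.400.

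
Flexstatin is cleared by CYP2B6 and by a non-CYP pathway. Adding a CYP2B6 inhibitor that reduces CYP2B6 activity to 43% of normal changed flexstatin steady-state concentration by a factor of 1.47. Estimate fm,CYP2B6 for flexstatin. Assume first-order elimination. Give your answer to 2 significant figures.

0.56

Write x for the fraction cleared via CYP2B6. The observed steady-state concentration change means clearance fell to 1/1.47 = 0.6803 of baseline.
Setting x·0.43 + (1 − x) = 0.6803 and solving: x = (0.6803 − 1)/(0.43 − 1) = 0.56.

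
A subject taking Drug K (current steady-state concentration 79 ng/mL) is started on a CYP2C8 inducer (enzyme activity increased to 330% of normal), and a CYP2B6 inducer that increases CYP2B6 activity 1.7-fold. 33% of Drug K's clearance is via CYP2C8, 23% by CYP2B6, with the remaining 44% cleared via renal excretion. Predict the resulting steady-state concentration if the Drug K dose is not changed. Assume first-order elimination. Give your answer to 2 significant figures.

The CYP2C8 pathway (33% of clearance) is boosted to 3.3× activity: 0.33 × 3.3 = 1.089.
The CYP2B6 pathway (23% of clearance) increases to 1.7× activity: 0.23 × 1.7 = 0.391.
Non-CYP routes (44%) are unchanged.
CL_new/CL_old = 1.089 + 0.391 + 0.44 = 1.92.
Dividing the baseline by the relative clearance: 79 / 1.92 = 41 ng/mL.

41 ng/mL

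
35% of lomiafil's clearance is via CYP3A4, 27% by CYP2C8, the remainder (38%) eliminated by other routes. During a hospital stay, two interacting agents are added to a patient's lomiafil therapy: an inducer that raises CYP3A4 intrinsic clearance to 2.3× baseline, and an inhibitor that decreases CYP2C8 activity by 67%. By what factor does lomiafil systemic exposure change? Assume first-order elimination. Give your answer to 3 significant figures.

The CYP3A4 pathway (35% of clearance) rises to 2.3× activity: 0.35 × 2.3 = 0.805.
The CYP2C8 pathway (27% of clearance) drops to 0.33× activity: 0.27 × 0.33 = 0.0891.
Non-CYP routes (38%) are unchanged.
CL_new/CL_old = 0.805 + 0.0891 + 0.38 = 1.2741.
Because systemic exposure varies inversely with clearance, the combined effect is 1 / 1.2741 = 0.785.

0.785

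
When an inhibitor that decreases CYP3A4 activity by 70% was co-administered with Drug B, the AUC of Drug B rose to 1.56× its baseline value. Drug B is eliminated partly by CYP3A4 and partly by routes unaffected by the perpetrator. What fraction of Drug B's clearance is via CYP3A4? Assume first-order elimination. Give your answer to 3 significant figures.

Let fm be the CYP3A4 fraction. New clearance relative to baseline = fm × 0.3 + (1 − fm).
AUC ratio = 1 / (new CL fraction), so new CL fraction = 1 / 1.56 = 0.641.
fm × 0.3 + 1 − fm = 0.641  ⇒  fm × (0.3 − 1) = −0.359  ⇒  fm = 0.513.

0.513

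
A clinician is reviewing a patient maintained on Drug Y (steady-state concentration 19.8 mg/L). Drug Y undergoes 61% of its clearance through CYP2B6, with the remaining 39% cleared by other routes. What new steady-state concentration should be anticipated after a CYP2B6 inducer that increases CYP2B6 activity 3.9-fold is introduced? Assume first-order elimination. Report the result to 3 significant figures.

7.15 mg/L

The CYP2B6 pathway (61% of clearance) is boosted to 3.9× activity: 0.61 × 3.9 = 2.379.
Non-CYP routes (39%) are unchanged.
New clearance relative to baseline: 2.379 + 0.39 = 2.769.
Steady-state concentration ∝ 1/CL, so new value = 19.8 / 2.769 = 7.15 mg/L.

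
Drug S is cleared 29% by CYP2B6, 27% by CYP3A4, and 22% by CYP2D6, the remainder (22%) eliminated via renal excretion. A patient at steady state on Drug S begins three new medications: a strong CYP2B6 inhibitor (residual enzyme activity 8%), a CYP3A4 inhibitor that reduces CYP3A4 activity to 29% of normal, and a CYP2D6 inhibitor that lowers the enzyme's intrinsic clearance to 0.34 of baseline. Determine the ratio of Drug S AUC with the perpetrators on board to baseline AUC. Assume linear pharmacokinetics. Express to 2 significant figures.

2.5

CYP2B6: 0.29 × 0.08 = 0.0232
CYP3A4: 0.27 × 0.29 = 0.0783
CYP2D6: 0.22 × 0.34 = 0.0748
Other: 0.22 (unchanged)
CL_new/CL_old = 0.0232 + 0.0783 + 0.0748 + 0.22 = 0.3963.
Because AUC varies inversely with clearance, the combined effect is 1 / 0.3963 = 2.5.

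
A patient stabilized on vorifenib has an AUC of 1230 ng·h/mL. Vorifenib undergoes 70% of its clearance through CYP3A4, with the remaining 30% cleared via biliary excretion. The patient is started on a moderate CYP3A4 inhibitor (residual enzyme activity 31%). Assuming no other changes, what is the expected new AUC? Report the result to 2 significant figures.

The CYP3A4 pathway (70% of clearance) falls to 0.31× activity: 0.7 × 0.31 = 0.217.
The remaining 30% of clearance is unaffected.
Relative clearance = 0.217 + 0.3 = 0.517.
With dosing unchanged, AUC scales as 1/CL: 1230 / 0.517 = 2.4 × 10³ ng·h/mL.

2.4 × 10³ ng·h/mL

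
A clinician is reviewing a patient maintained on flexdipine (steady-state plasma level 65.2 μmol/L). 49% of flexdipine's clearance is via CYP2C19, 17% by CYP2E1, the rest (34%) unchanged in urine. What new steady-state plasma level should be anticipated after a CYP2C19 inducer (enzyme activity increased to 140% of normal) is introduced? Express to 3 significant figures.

The CYP2C19 pathway (49% of clearance) increases to 1.4× activity: 0.49 × 1.4 = 0.686.
CYP2E1 (17%) and the residual 34% are unaffected.
Relative clearance = 0.686 + 0.17 + 0.34 = 1.196.
New steady-state plasma level = baseline ÷ relative clearance = 65.2 / 1.196 = 54.5 μmol/L.

54.5 μmol/L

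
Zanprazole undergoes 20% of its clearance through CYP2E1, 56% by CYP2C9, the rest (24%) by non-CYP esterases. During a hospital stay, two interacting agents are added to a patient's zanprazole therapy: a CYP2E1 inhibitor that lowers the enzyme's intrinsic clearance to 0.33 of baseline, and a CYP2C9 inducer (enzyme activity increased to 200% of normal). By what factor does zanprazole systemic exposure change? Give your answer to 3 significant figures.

0.701

The CYP2E1 pathway (20% of clearance) falls to 0.33× activity: 0.2 × 0.33 = 0.066.
The CYP2C9 pathway (56% of clearance) is boosted to 2× activity: 0.56 × 2 = 1.12.
The remaining 24% of clearance is unaffected.
Relative clearance = 0.066 + 1.12 + 0.24 = 1.426.
Net systemic exposure ratio = 1 / 1.426 = 0.701.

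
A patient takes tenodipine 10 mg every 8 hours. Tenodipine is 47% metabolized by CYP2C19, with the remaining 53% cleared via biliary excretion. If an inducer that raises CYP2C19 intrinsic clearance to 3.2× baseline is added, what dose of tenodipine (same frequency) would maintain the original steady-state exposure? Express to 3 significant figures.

CYP2C19: 0.47 × 3.2 = 1.504
Other: 0.53 (unchanged)
New clearance relative to baseline: 1.504 + 0.53 = 2.034.
Exposure is unchanged when dose changes in proportion to clearance. New dose = 10 mg × 2.034 = 20.3 mg.

20.3 mg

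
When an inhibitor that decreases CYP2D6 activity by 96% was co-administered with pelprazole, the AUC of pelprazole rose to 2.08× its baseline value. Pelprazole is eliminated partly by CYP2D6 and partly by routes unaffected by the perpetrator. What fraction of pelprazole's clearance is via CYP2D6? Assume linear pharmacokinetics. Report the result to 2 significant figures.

Let x = fm,CYP2D6. Because AUC ∝ 1/CL, relative clearance fell to 1/2.08 = 0.4808.
Setting x·0.04 + (1 − x) = 0.4808 and solving: x = (0.4808 − 1)/(0.04 − 1) = 0.54.

0.54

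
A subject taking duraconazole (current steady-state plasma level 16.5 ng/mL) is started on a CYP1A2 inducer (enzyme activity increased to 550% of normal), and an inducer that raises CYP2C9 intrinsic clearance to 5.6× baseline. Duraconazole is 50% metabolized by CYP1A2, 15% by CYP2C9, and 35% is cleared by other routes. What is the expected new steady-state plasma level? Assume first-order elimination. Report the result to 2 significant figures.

4.2 ng/mL

CYP1A2: 0.5 × 5.5 = 2.75
CYP2C9: 0.15 × 5.6 = 0.84
Other: 0.35 (unchanged)
CL_new/CL_old = 2.75 + 0.84 + 0.35 = 3.94.
Dividing the baseline by the relative clearance: 16.5 / 3.94 = 4.2 ng/mL.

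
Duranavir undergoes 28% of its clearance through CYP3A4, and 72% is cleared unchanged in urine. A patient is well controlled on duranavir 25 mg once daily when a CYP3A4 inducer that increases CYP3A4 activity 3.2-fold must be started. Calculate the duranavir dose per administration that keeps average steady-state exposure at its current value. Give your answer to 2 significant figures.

40 mg

The CYP3A4 pathway (28% of clearance) increases to 3.2× activity: 0.28 × 3.2 = 0.896.
The remaining 72% of clearance is unaffected.
Relative clearance = 0.896 + 0.72 = 1.616.
To maintain the same steady-state level, dose must scale with clearance: new dose = 25 × 1.616 = 40 mg.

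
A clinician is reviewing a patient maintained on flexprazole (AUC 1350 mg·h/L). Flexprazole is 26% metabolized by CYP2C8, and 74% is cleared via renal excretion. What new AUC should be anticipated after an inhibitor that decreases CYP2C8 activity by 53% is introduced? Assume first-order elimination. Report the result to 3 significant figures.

1.57 × 10³ mg·h/L

The CYP2C8 pathway (26% of clearance) is reduced to 0.47× activity: 0.26 × 0.47 = 0.1222.
The remaining 74% of clearance is unaffected.
Relative clearance = 0.1222 + 0.74 = 0.8622.
With dosing unchanged, AUC scales as 1/CL: 1350 / 0.8622 = 1.57 × 10³ mg·h/L.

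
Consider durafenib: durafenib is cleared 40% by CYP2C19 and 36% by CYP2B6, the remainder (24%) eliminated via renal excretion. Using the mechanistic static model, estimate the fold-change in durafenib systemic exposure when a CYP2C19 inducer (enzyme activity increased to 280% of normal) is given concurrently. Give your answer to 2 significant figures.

The CYP2C19 pathway (40% of clearance) increases to 2.8× activity: 0.4 × 2.8 = 1.12.
CYP2B6 (36%) and the residual 24% are unaffected.
CL_new/CL_old = 1.12 + 0.36 + 0.24 = 1.72.
Systemic exposure ratio = CL_old/CL_new = 1 / 1.72 = 0.58.

0.58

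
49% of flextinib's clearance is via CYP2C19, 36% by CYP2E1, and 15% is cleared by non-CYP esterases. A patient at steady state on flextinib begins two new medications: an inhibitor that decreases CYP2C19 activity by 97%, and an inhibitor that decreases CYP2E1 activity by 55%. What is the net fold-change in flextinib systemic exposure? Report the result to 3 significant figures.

CYP2C19: 0.49 × 0.03 = 0.0147
CYP2E1: 0.36 × 0.45 = 0.162
Other: 0.15 (unchanged)
Relative clearance = 0.0147 + 0.162 + 0.15 = 0.3267.
Net systemic exposure ratio = 1 / 0.3267 = 3.06.

3.06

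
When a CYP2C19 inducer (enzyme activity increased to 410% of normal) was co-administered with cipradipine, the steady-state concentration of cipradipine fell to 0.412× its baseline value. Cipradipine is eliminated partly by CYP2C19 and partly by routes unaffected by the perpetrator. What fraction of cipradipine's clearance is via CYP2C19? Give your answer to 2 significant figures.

0.46

Let fm be the CYP2C19 fraction. New clearance relative to baseline = fm × 4.1 + (1 − fm).
Steady-state concentration ratio = 1 / (new CL fraction), so new CL fraction = 1 / 0.412 = 2.427.
fm × 4.1 + 1 − fm = 2.427  ⇒  fm × (4.1 − 1) = 1.427  ⇒  fm = 0.46.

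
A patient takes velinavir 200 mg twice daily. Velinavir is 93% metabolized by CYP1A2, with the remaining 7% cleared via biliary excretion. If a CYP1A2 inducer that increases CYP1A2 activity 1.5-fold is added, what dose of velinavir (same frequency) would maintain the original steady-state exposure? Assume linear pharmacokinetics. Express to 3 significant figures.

CYP1A2: 0.93 × 1.5 = 1.395
Other: 0.07 (unchanged)
New clearance relative to baseline: 1.395 + 0.07 = 1.465.
To maintain the same steady-state level, dose must scale with clearance: new dose = 200 × 1.465 = 293 mg.

293 mg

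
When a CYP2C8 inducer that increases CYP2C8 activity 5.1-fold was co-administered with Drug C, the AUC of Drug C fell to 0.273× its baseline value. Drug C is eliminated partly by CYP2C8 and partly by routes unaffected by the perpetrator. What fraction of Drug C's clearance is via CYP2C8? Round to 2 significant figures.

Call the CYP2C8 fraction fm. After the interaction, CL_new/CL_old = fm × 5.1 + (1 − fm).
AUC ratio = 1 / (new CL fraction), so new CL fraction = 1 / 0.273 = 3.663.
fm × 5.1 + 1 − fm = 3.663  ⇒  fm × (5.1 − 1) = 2.663  ⇒  fm = 0.65.

0.65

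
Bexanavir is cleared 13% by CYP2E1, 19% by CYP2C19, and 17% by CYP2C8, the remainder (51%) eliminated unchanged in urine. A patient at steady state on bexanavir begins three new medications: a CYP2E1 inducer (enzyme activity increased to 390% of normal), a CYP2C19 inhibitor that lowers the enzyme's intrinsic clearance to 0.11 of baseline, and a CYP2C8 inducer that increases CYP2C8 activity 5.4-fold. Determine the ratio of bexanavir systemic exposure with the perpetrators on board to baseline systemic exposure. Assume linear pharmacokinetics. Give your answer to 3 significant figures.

The CYP2E1 pathway (13% of clearance) is boosted to 3.9× activity: 0.13 × 3.9 = 0.507.
The CYP2C19 pathway (19% of clearance) falls to 0.11× activity: 0.19 × 0.11 = 0.0209.
The CYP2C8 pathway (17% of clearance) is boosted to 5.4× activity: 0.17 × 5.4 = 0.918.
Non-CYP routes (51%) are unchanged.
New clearance relative to baseline: 0.507 + 0.0209 + 0.918 + 0.51 = 1.9559.
Net systemic exposure ratio = 1 / 1.9559 = 0.511.

0.511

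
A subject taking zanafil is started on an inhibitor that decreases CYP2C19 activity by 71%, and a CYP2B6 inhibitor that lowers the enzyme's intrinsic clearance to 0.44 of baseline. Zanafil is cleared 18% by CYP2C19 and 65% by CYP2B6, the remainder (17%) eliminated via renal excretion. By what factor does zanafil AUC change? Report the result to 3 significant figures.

The CYP2C19 pathway (18% of clearance) drops to 0.29× activity: 0.18 × 0.29 = 0.0522.
The CYP2B6 pathway (65% of clearance) is reduced to 0.44× activity: 0.65 × 0.44 = 0.286.
The remaining 17% of clearance is unaffected.
Relative clearance = 0.0522 + 0.286 + 0.17 = 0.5082.
Net AUC ratio = 1 / 0.5082 = 1.97.

1.97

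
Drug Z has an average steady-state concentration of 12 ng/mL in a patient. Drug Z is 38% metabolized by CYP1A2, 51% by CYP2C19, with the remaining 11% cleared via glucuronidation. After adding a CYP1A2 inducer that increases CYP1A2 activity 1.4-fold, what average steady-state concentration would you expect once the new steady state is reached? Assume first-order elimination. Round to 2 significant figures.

CYP1A2: 0.38 × 1.4 = 0.532
CYP2C19: 0.51 (unchanged)
Other: 0.11 (unchanged)
Relative clearance = 0.532 + 0.51 + 0.11 = 1.152.
New average steady-state concentration = baseline ÷ relative clearance = 12 / 1.152 = 10 ng/mL.

10 ng/mL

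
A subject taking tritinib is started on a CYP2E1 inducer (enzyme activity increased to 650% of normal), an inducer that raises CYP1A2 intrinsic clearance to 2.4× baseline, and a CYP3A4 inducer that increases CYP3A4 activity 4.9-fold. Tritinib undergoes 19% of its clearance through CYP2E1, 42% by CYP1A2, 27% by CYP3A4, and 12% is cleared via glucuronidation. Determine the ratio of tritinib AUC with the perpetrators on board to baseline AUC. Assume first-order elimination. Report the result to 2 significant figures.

0.27

The CYP2E1 pathway (19% of clearance) is boosted to 6.5× activity: 0.19 × 6.5 = 1.235.
The CYP1A2 pathway (42% of clearance) is boosted to 2.4× activity: 0.42 × 2.4 = 1.008.
The CYP3A4 pathway (27% of clearance) increases to 4.9× activity: 0.27 × 4.9 = 1.323.
Non-CYP routes (12%) are unchanged.
Relative clearance = 1.235 + 1.008 + 1.323 + 0.12 = 3.686.
Net AUC ratio = 1 / 3.686 = 0.27.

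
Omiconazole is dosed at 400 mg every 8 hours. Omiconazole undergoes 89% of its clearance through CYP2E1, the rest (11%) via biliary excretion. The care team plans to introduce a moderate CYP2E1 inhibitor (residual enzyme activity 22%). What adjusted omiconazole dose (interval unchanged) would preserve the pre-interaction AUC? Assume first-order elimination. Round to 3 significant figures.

The CYP2E1 pathway (89% of clearance) falls to 0.22× activity: 0.89 × 0.22 = 0.1958.
The remaining 11% of clearance is unaffected.
New clearance relative to baseline: 0.1958 + 0.11 = 0.3058.
Css,avg = (dose rate)/CL, so holding Css fixed requires dose ∝ CL: 400 × 0.3058 = 122 mg.

122 mg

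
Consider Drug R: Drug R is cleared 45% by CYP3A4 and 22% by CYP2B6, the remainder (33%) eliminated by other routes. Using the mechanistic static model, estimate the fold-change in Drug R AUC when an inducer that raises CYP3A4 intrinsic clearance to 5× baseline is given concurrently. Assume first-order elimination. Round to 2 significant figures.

The CYP3A4 pathway (45% of clearance) is boosted to 5× activity: 0.45 × 5 = 2.25.
CYP2B6 (22%) and the residual 33% are unaffected.
Relative clearance = 2.25 + 0.22 + 0.33 = 2.8.
AUC is inversely proportional to clearance, so the fold-change is 1 / 2.8 = 0.36.

0.36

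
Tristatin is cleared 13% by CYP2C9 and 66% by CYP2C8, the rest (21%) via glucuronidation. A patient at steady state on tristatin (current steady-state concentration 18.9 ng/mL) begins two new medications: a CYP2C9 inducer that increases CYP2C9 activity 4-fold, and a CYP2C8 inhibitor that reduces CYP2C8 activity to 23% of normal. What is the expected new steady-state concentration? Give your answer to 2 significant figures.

21 ng/mL

The CYP2C9 pathway (13% of clearance) is boosted to 4× activity: 0.13 × 4 = 0.52.
The CYP2C8 pathway (66% of clearance) drops to 0.23× activity: 0.66 × 0.23 = 0.1518.
The remaining 21% of clearance is unaffected.
CL_new/CL_old = 0.52 + 0.1518 + 0.21 = 0.8818.
New steady-state concentration = 18.9 / 0.8818 = 21 ng/mL (concentration scales inversely with clearance).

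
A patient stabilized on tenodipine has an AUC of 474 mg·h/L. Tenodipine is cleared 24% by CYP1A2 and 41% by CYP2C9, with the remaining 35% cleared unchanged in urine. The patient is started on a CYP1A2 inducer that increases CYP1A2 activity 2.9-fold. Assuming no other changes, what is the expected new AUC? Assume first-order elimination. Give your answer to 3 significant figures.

The CYP1A2 pathway (24% of clearance) is boosted to 2.9× activity: 0.24 × 2.9 = 0.696.
CYP2C9 (41%) and the residual 35% are unaffected.
Relative clearance = 0.696 + 0.41 + 0.35 = 1.456.
With dosing unchanged, AUC scales as 1/CL: 474 / 1.456 = 326 mg·h/L.

326 mg·h/L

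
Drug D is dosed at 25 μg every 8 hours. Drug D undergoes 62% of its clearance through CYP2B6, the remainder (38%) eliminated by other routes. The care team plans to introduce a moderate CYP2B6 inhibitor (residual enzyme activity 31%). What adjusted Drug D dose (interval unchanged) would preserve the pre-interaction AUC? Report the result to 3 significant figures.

The CYP2B6 pathway (62% of clearance) drops to 0.31× activity: 0.62 × 0.31 = 0.1922.
Non-CYP routes (38%) are unchanged.
New clearance relative to baseline: 0.1922 + 0.38 = 0.5722.
To maintain the same steady-state level, dose must scale with clearance: new dose = 25 × 0.5722 = 14.3 μg.

14.3 μg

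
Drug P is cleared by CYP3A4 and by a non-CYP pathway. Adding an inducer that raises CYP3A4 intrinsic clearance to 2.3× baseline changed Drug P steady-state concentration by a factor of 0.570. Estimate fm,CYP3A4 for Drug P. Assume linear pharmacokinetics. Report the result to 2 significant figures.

0.58

Let x = fm,CYP3A4. Because steady-state concentration ∝ 1/CL, relative clearance rose to 1/0.570 = 1.754.
Only the CYP3A4 route changed, so 1.754 = x·2.3 + (1 − x), giving x = 0.58.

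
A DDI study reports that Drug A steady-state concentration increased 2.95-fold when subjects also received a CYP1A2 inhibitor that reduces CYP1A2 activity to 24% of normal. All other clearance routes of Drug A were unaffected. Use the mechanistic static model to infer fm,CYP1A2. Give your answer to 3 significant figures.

Let fm be the CYP1A2 fraction. New clearance relative to baseline = fm × 0.24 + (1 − fm).
Steady-state concentration ratio = 1 / (new CL fraction), so new CL fraction = 1 / 2.95 = 0.339.
fm × 0.24 + 1 − fm = 0.339  ⇒  fm × (0.24 − 1) = −0.661  ⇒  fm = 0.870.

0.870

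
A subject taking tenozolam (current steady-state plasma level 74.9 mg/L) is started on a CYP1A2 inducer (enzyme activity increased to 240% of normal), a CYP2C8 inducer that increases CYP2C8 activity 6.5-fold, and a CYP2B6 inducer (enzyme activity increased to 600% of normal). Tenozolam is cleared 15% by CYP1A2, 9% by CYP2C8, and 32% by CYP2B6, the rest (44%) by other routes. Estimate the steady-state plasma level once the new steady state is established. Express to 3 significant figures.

The CYP1A2 pathway (15% of clearance) rises to 2.4× activity: 0.15 × 2.4 = 0.36.
The CYP2C8 pathway (9% of clearance) increases to 6.5× activity: 0.09 × 6.5 = 0.585.
The CYP2B6 pathway (32% of clearance) rises to 6× activity: 0.32 × 6 = 1.92.
Non-CYP routes (44%) are unchanged.
Relative clearance = 0.36 + 0.585 + 1.92 + 0.44 = 3.305.
Steady-state plasma level ∝ 1/CL: new value = 74.9 / 3.305 = 22.7 mg/L.

22.7 mg/L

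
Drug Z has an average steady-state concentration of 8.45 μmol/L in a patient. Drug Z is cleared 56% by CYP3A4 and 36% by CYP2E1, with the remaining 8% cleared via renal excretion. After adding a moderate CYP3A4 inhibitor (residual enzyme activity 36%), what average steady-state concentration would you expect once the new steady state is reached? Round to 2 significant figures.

13 μmol/L

The CYP3A4 pathway (56% of clearance) falls to 0.36× activity: 0.56 × 0.36 = 0.2016.
CYP2E1 (36%) and the residual 8% are unaffected.
Relative clearance = 0.2016 + 0.36 + 0.08 = 0.6416.
New average steady-state concentration = baseline ÷ relative clearance = 8.45 / 0.6416 = 13 μmol/L.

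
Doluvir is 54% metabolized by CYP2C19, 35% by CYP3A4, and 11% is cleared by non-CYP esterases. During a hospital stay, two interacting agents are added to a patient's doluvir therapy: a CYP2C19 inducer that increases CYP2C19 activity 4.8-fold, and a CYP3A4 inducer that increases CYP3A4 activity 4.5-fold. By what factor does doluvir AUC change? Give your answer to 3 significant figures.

0.234

The CYP2C19 pathway (54% of clearance) is boosted to 4.8× activity: 0.54 × 4.8 = 2.592.
The CYP3A4 pathway (35% of clearance) increases to 4.5× activity: 0.35 × 4.5 = 1.575.
Non-CYP routes (11%) are unchanged.
New clearance relative to baseline: 2.592 + 1.575 + 0.11 = 4.277.
Because AUC varies inversely with clearance, the combined effect is 1 / 4.277 = 0.234.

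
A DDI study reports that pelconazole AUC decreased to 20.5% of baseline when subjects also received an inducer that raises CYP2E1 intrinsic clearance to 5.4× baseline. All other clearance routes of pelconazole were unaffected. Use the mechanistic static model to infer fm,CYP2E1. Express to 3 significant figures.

0.881

Write x for the fraction cleared via CYP2E1. The observed AUC change means clearance rose to 1/0.205 = 4.878 of baseline.
Setting x·5.4 + (1 − x) = 4.878 and solving: x = (4.878 − 1)/(5.4 − 1) = 0.881.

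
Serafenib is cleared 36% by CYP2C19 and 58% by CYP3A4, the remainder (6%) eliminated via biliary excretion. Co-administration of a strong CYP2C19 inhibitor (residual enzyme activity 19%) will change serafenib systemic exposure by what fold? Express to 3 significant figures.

The CYP2C19 pathway (36% of clearance) is reduced to 0.19× activity: 0.36 × 0.19 = 0.0684.
CYP3A4 (58%) and the residual 6% are unaffected.
New clearance relative to baseline: 0.0684 + 0.58 + 0.06 = 0.7084.
Systemic exposure is inversely proportional to clearance, so the fold-change is 1 / 0.7084 = 1.41.

1.41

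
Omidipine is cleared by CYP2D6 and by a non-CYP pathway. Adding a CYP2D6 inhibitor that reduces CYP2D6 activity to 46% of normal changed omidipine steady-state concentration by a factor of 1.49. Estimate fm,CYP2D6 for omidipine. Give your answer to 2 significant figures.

0.61

Let fm be the CYP2D6 fraction. New clearance relative to baseline = fm × 0.46 + (1 − fm).
Steady-state concentration ratio = 1 / (new CL fraction), so new CL fraction = 1 / 1.49 = 0.6711.
fm × 0.46 + 1 − fm = 0.6711  ⇒  fm × (0.46 − 1) = −0.3289  ⇒  fm = 0.61.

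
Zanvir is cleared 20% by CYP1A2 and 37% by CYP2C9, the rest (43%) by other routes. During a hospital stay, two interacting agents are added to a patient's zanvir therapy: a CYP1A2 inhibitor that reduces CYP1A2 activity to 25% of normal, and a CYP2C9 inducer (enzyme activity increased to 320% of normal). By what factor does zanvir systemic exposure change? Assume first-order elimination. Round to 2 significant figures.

The CYP1A2 pathway (20% of clearance) is reduced to 0.25× activity: 0.2 × 0.25 = 0.05.
The CYP2C9 pathway (37% of clearance) rises to 3.2× activity: 0.37 × 3.2 = 1.184.
The remaining 43% of clearance is unaffected.
New clearance relative to baseline: 0.05 + 1.184 + 0.43 = 1.664.
Because systemic exposure varies inversely with clearance, the combined effect is 1 / 1.664 = 0.60.

0.60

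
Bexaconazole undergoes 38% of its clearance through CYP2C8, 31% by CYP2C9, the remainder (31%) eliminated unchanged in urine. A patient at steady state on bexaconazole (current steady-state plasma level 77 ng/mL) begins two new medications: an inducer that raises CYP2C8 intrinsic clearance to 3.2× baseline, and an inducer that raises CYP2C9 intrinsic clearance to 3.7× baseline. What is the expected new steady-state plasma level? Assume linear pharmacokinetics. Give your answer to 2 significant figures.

The CYP2C8 pathway (38% of clearance) increases to 3.2× activity: 0.38 × 3.2 = 1.216.
The CYP2C9 pathway (31% of clearance) increases to 3.7× activity: 0.31 × 3.7 = 1.147.
The remaining 31% of clearance is unaffected.
New clearance relative to baseline: 1.216 + 1.147 + 0.31 = 2.673.
Dividing the baseline by the relative clearance: 77 / 2.673 = 29 ng/mL.

29 ng/mL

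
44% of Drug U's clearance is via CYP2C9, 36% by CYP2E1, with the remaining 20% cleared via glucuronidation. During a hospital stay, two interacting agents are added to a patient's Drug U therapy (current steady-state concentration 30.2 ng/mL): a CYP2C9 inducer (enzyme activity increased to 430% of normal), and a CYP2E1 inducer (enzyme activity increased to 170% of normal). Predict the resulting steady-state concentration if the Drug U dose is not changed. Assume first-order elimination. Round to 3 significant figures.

The CYP2C9 pathway (44% of clearance) rises to 4.3× activity: 0.44 × 4.3 = 1.892.
The CYP2E1 pathway (36% of clearance) increases to 1.7× activity: 0.36 × 1.7 = 0.612.
Non-CYP routes (20%) are unchanged.
New clearance relative to baseline: 1.892 + 0.612 + 0.2 = 2.704.
Steady-state concentration ∝ 1/CL: new value = 30.2 / 2.704 = 11.2 ng/mL.

11.2 ng/mL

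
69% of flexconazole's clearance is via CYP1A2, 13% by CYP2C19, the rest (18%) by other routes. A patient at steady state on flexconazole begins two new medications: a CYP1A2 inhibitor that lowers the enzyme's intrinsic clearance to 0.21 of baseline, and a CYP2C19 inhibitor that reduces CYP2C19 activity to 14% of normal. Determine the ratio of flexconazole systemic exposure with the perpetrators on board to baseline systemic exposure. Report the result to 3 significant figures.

2.91

CYP1A2: 0.69 × 0.21 = 0.1449
CYP2C19: 0.13 × 0.14 = 0.0182
Other: 0.18 (unchanged)
Relative clearance = 0.1449 + 0.0182 + 0.18 = 0.3431.
Because systemic exposure varies inversely with clearance, the combined effect is 1 / 0.3431 = 2.91.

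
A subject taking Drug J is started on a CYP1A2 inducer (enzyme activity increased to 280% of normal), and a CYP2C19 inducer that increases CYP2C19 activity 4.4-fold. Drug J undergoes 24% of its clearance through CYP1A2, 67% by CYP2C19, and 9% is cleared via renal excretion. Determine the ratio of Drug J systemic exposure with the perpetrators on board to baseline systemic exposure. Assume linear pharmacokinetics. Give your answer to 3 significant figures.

CYP1A2: 0.24 × 2.8 = 0.672
CYP2C19: 0.67 × 4.4 = 2.948
Other: 0.09 (unchanged)
Relative clearance = 0.672 + 2.948 + 0.09 = 3.71.
Systemic exposure ∝ 1/CL: fold-change = 1 / 3.71 = 0.270.

0.270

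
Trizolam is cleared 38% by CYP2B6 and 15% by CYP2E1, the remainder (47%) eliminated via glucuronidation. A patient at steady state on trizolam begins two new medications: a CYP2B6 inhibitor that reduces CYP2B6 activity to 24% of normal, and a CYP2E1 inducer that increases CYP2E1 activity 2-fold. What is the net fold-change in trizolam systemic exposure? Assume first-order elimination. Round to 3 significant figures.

CYP2B6: 0.38 × 0.24 = 0.0912
CYP2E1: 0.15 × 2 = 0.3
Other: 0.47 (unchanged)
CL_new/CL_old = 0.0912 + 0.3 + 0.47 = 0.8612.
Systemic exposure ∝ 1/CL: fold-change = 1 / 0.8612 = 1.16.

1.16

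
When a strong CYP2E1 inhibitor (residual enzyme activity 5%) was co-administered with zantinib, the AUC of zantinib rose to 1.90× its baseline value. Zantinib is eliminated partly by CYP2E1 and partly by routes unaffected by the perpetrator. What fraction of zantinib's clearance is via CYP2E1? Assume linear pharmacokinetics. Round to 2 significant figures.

CL'/CL = 1 / 1.90 = 0.5263
0.05·fm + (1 − fm) = 0.5263
fm = (0.5263 − 1) / (0.05 − 1) = 0.50

0.50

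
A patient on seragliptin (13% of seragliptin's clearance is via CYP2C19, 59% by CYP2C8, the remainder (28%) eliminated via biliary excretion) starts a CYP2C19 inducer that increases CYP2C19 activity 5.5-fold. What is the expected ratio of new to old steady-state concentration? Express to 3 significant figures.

0.631

CYP2C19: 0.13 × 5.5 = 0.715
CYP2C8: 0.59 (unchanged)
Other: 0.28 (unchanged)
New clearance relative to baseline: 0.715 + 0.59 + 0.28 = 1.585.
Steady-state concentration ratio = CL_old/CL_new = 1 / 1.585 = 0.631.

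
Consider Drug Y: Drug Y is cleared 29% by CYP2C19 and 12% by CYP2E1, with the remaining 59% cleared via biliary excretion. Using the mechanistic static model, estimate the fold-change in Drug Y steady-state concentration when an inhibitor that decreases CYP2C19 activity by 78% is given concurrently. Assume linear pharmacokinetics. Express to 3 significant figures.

CYP2C19: 0.29 × 0.22 = 0.0638
CYP2E1: 0.12 (unchanged)
Other: 0.59 (unchanged)
New clearance relative to baseline: 0.0638 + 0.12 + 0.59 = 0.7738.
Steady-state concentration is inversely proportional to clearance, so the fold-change is 1 / 0.7738 = 1.29.

1.29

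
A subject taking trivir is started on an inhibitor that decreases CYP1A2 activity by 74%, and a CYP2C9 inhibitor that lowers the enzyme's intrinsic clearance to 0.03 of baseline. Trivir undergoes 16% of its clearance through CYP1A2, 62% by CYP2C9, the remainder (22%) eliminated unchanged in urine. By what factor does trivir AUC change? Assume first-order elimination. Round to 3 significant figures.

The CYP1A2 pathway (16% of clearance) drops to 0.26× activity: 0.16 × 0.26 = 0.0416.
The CYP2C9 pathway (62% of clearance) falls to 0.03× activity: 0.62 × 0.03 = 0.0186.
The remaining 22% of clearance is unaffected.
New clearance relative to baseline: 0.0416 + 0.0186 + 0.22 = 0.2802.
Net AUC ratio = 1 / 0.2802 = 3.57.

3.57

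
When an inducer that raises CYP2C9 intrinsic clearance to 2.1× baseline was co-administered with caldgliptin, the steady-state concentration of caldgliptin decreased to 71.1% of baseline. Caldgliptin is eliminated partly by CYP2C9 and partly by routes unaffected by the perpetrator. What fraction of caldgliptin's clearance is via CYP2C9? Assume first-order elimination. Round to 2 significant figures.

Write x for the fraction cleared via CYP2C9. The observed steady-state concentration change means clearance rose to 1/0.711 = 1.406 of baseline.
Only the CYP2C9 route changed, so 1.406 = x·2.1 + (1 − x), giving x = 0.37.

0.37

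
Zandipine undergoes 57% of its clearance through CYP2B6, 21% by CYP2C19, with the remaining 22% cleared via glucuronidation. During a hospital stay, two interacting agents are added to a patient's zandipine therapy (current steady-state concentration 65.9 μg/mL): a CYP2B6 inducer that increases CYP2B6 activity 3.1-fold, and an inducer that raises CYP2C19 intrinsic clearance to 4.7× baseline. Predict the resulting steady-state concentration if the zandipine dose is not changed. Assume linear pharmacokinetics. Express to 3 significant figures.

The CYP2B6 pathway (57% of clearance) rises to 3.1× activity: 0.57 × 3.1 = 1.767.
The CYP2C19 pathway (21% of clearance) rises to 4.7× activity: 0.21 × 4.7 = 0.987.
Non-CYP routes (22%) are unchanged.
Relative clearance = 1.767 + 0.987 + 0.22 = 2.974.
Dividing the baseline by the relative clearance: 65.9 / 2.974 = 22.2 μg/mL.

22.2 μg/mL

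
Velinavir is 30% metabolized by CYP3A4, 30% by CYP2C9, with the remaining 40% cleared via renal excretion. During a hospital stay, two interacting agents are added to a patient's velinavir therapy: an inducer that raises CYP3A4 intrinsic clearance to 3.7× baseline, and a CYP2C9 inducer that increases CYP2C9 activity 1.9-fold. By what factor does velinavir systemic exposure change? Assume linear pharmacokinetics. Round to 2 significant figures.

The CYP3A4 pathway (30% of clearance) increases to 3.7× activity: 0.3 × 3.7 = 1.11.
The CYP2C9 pathway (30% of clearance) is boosted to 1.9× activity: 0.3 × 1.9 = 0.57.
Non-CYP routes (40%) are unchanged.
New clearance relative to baseline: 1.11 + 0.57 + 0.4 = 2.08.
Net systemic exposure ratio = 1 / 2.08 = 0.48.

0.48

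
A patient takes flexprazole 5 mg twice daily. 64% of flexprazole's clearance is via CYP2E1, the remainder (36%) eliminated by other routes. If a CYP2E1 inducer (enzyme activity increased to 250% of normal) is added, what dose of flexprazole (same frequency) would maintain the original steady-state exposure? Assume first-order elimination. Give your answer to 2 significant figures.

The CYP2E1 pathway (64% of clearance) rises to 2.5× activity: 0.64 × 2.5 = 1.6.
Non-CYP routes (36%) are unchanged.
CL_new/CL_old = 1.6 + 0.36 = 1.96.
Exposure is unchanged when dose changes in proportion to clearance. New dose = 5 mg × 1.96 = 9.8 mg.

9.8 mg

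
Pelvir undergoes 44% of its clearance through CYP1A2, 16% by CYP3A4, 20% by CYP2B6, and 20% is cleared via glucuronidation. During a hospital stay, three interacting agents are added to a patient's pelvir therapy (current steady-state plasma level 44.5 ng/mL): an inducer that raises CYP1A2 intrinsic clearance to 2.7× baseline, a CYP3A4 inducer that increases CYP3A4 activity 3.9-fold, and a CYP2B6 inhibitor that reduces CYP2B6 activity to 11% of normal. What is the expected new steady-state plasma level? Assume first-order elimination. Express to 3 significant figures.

The CYP1A2 pathway (44% of clearance) increases to 2.7× activity: 0.44 × 2.7 = 1.188.
The CYP3A4 pathway (16% of clearance) is boosted to 3.9× activity: 0.16 × 3.9 = 0.624.
The CYP2B6 pathway (20% of clearance) is reduced to 0.11× activity: 0.2 × 0.11 = 0.022.
The remaining 20% of clearance is unaffected.
New clearance relative to baseline: 1.188 + 0.624 + 0.022 + 0.2 = 2.034.
New steady-state plasma level = 44.5 / 2.034 = 21.9 ng/mL (concentration scales inversely with clearance).

21.9 ng/mL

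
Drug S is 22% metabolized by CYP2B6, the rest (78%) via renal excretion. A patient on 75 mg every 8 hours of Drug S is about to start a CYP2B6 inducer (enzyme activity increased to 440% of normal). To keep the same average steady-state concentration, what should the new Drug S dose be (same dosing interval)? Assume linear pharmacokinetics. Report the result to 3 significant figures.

131 mg

The CYP2B6 pathway (22% of clearance) is boosted to 4.4× activity: 0.22 × 4.4 = 0.968.
Non-CYP routes (78%) are unchanged.
CL_new/CL_old = 0.968 + 0.78 = 1.748.
Exposure is unchanged when dose changes in proportion to clearance. New dose = 75 mg × 1.748 = 131 mg.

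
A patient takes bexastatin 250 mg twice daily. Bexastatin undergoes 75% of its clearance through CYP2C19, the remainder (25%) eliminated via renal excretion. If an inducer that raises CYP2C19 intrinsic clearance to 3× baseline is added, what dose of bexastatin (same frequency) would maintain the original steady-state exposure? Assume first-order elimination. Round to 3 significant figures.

625 mg

The CYP2C19 pathway (75% of clearance) is boosted to 3× activity: 0.75 × 3 = 2.25.
Non-CYP routes (25%) are unchanged.
CL_new/CL_old = 2.25 + 0.25 = 2.5.
To maintain the same steady-state level, dose must scale with clearance: new dose = 250 × 2.5 = 625 mg.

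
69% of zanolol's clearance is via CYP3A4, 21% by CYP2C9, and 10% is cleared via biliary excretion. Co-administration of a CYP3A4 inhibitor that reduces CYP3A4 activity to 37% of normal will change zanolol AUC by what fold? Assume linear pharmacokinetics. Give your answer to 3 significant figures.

1.77

The CYP3A4 pathway (69% of clearance) falls to 0.37× activity: 0.69 × 0.37 = 0.2553.
CYP2C9 (21%) and the residual 10% are unaffected.
New clearance relative to baseline: 0.2553 + 0.21 + 0.1 = 0.5653.
AUC ratio = CL_old/CL_new = 1 / 0.5653 = 1.77.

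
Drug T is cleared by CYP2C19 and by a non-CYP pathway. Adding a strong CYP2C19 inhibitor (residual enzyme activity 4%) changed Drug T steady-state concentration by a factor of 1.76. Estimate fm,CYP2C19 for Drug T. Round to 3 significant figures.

0.450

CL'/CL = 1 / 1.76 = 0.5682
0.04·fm + (1 − fm) = 0.5682
fm = (0.5682 − 1) / (0.04 − 1) = 0.450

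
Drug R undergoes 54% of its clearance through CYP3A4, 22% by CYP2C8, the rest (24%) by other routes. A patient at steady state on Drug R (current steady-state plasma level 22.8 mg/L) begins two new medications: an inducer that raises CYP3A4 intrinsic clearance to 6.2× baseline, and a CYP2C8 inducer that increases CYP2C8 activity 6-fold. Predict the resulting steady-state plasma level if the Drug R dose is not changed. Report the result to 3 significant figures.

4.65 mg/L

The CYP3A4 pathway (54% of clearance) rises to 6.2× activity: 0.54 × 6.2 = 3.348.
The CYP2C8 pathway (22% of clearance) rises to 6× activity: 0.22 × 6 = 1.32.
Non-CYP routes (24%) are unchanged.
Relative clearance = 3.348 + 1.32 + 0.24 = 4.908.
New steady-state plasma level = 22.8 / 4.908 = 4.65 mg/L (concentration scales inversely with clearance).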